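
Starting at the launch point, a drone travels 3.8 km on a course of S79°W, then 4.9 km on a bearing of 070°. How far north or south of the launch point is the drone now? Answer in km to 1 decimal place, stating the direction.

Leg 1 (S79°W, 3.8 km): east 3.8 sin 259° = -3.73, north 3.8 cos 259° = -0.73
Leg 2 (070°, 4.9 km): east 4.9 sin 70° = 4.60, north 4.9 cos 70° = 1.68
Net north component: 0.95 km.

1.0 km north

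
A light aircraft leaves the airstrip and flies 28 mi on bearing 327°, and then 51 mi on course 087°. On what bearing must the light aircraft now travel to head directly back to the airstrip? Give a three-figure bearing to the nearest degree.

234°

Leg 1 (327°, 28 mi): east 28 sin 327° = -15.25, north 28 cos 327° = 23.48
Leg 2 (087°, 51 mi): east 51 sin 87° = 50.93, north 51 cos 87° = 2.67
Net displacement: 35.68 east, 26.15 north. Direction back to start is (-35.68, -26.15): bearing = atan2(-35.68, -26.15) mod 360° = 233.76° ≈ 234°.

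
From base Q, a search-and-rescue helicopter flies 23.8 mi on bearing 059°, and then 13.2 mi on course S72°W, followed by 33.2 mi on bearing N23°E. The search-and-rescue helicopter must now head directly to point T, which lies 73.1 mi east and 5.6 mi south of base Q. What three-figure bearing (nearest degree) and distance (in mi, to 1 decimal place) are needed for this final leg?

130°, 68.6 mi

Leg 1 (059°, 23.8 mi): east 23.8 sin 59° = 20.40, north 23.8 cos 59° = 12.26
Leg 2 (S72°W, 13.2 mi): east 13.2 sin 252° = -12.55, north 13.2 cos 252° = -4.08
Leg 3 (N23°E, 33.2 mi): east 33.2 sin 23° = 12.97, north 33.2 cos 23° = 30.56
Current position: (20.82, 38.74). Target: (73.1, -5.6). Remaining: Δeast = 52.28, Δnorth = -44.34.
Bearing = atan2(52.28, -44.34) mod 360° = 130.30°; distance = √((52.28)² + (-44.34)²) = 68.552 mi.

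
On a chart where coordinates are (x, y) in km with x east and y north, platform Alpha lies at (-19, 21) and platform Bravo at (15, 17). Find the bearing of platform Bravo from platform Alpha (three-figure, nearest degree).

Δeast = 15 − -19 = 34.00; Δnorth = 17 − 21 = -4.00.
Bearing = atan2(Δeast, Δnorth) mod 360° = 96.71° ≈ 097°.

097°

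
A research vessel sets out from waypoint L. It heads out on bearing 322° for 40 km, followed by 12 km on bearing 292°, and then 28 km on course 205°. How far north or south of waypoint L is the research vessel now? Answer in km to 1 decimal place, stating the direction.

Leg 1 (322°, 40 km): east 40 sin 322° = -24.63, north 40 cos 322° = 31.52
Leg 2 (292°, 12 km): east 12 sin 292° = -11.13, north 12 cos 292° = 4.50
Leg 3 (205°, 28 km): east 28 sin 205° = -11.83, north 28 cos 205° = -25.38
Net north component: 10.64 km.

10.6 km north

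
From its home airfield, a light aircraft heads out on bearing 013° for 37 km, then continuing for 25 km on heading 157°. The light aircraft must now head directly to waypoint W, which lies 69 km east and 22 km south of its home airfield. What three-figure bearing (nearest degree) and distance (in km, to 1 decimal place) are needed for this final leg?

125°, 61.8 km

Leg 1 (013°, 37 km): east 37 sin 13° = 8.32, north 37 cos 13° = 36.05
Leg 2 (157°, 25 km): east 25 sin 157° = 9.77, north 25 cos 157° = -23.01
Current position: (18.09, 13.04). Target: (69, -22). Remaining: Δeast = 50.91, Δnorth = -35.04.
Bearing = atan2(50.91, -35.04) mod 360° = 124.54°; distance = √((50.91)² + (-35.04)²) = 61.801 km.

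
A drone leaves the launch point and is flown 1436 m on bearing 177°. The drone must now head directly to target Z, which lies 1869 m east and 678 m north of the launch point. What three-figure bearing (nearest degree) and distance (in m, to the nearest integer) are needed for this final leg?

040°, 2771 m

Leg 1 (177°, 1436 m): east 1436 sin 177° = 75.15, north 1436 cos 177° = -1434.03
Current position: (75.15, -1434.03). Target: (1869, 678). Remaining: Δeast = 1793.85, Δnorth = 2112.03.
Bearing = atan2(1793.85, 2112.03) mod 360° = 40.34°; distance = √((1793.85)² + (2112.03)²) = 2771.022 m.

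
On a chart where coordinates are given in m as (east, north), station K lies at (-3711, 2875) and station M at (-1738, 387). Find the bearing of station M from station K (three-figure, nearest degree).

Δeast = -1738 − -3711 = 1973.00; Δnorth = 387 − 2875 = -2488.00.
Bearing = atan2(Δeast, Δnorth) mod 360° = 141.59° ≈ 142°.

142°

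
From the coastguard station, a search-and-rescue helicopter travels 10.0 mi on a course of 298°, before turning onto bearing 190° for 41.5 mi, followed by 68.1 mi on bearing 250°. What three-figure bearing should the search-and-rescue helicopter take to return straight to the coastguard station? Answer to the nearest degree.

053°

Leg 1 (298°, 10.0 mi): east 10.0 sin 298° = -8.83, north 10.0 cos 298° = 4.69
Leg 2 (190°, 41.5 mi): east 41.5 sin 190° = -7.21, north 41.5 cos 190° = -40.87
Leg 3 (250°, 68.1 mi): east 68.1 sin 250° = -63.99, north 68.1 cos 250° = -23.29
Net displacement: -80.03 east, -59.47 north. Direction back to start is (80.03, 59.47): bearing = atan2(80.03, 59.47) mod 360° = 53.39° ≈ 053°.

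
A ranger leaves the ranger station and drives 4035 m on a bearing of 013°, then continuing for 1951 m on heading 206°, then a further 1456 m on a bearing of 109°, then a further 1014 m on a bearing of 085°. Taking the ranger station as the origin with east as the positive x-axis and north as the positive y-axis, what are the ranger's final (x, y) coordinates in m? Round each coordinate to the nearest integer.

Leg 1 (013°, 4035 m): east 4035 sin 13° = 907.68, north 4035 cos 13° = 3931.58
Leg 2 (206°, 1951 m): east 1951 sin 206° = -855.26, north 1951 cos 206° = -1753.55
Leg 3 (109°, 1456 m): east 1456 sin 109° = 1376.68, north 1456 cos 109° = -474.03
Leg 4 (085°, 1014 m): east 1014 sin 85° = 1010.14, north 1014 cos 85° = 88.38
Summing: 2439.23 m east, 1792.38 m north → (2439, 1792).

(2439, 1792)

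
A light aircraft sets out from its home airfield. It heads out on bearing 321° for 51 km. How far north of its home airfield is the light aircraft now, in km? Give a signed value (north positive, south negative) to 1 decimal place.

39.6 km

Leg 1 (321°, 51 km): east 51 sin 321° = -32.10, north 51 cos 321° = 39.63
Net north component: 39.63 km.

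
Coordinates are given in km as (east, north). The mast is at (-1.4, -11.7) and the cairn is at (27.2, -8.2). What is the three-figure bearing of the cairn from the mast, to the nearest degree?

Δeast = 27.2 − -1.4 = 28.60; Δnorth = -8.2 − -11.7 = 3.50.
Bearing = atan2(Δeast, Δnorth) mod 360° = 83.02° ≈ 083°.

083°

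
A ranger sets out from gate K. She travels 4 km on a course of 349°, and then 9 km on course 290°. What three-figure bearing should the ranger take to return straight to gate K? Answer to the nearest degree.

127°

Leg 1 (349°, 4 km): east 4 sin 349° = -0.76, north 4 cos 349° = 3.93
Leg 2 (290°, 9 km): east 9 sin 290° = -8.46, north 9 cos 290° = 3.08
Net displacement: -9.22 east, 7.00 north. Direction back to start is (9.22, -7.00): bearing = atan2(9.22, -7.00) mod 360° = 127.22° ≈ 127°.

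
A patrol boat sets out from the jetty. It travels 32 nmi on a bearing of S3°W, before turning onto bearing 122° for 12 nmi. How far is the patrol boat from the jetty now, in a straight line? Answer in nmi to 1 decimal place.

Leg 1 (S3°W, 32 nmi): east 32 sin 183° = -1.67, north 32 cos 183° = -31.96
Leg 2 (122°, 12 nmi): east 12 sin 122° = 10.18, north 12 cos 122° = -6.36
Net: 8.50 east, -38.32 north. Distance = √((8.50)² + (-38.32)²) = 39.247 nmi.

39.2 nmi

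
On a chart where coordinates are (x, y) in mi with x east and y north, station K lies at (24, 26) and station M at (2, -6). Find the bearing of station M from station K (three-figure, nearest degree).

Δeast = 2 − 24 = -22.00; Δnorth = -6 − 26 = -32.00.
Bearing = atan2(Δeast, Δnorth) mod 360° = 214.51° ≈ 215°.

215°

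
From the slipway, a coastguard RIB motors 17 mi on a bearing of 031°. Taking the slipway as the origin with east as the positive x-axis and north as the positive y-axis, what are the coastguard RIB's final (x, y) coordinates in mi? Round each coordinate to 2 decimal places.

Leg 1 (031°, 17 mi): east 17 sin 31° = 8.76, north 17 cos 31° = 14.57
Summing: 8.76 mi east, 14.57 mi north → (8.76, 14.57).

(8.76, 14.57)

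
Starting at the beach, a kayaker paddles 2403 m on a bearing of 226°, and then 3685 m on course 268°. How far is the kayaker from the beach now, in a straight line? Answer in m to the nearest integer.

5702 m

Leg 1 (226°, 2403 m): east 2403 sin 226° = -1728.57, north 2403 cos 226° = -1669.26
Leg 2 (268°, 3685 m): east 3685 sin 268° = -3682.76, north 3685 cos 268° = -128.60
Net: -5411.33 east, -1797.87 north. Distance = √((-5411.33)² + (-1797.87)²) = 5702.176 m.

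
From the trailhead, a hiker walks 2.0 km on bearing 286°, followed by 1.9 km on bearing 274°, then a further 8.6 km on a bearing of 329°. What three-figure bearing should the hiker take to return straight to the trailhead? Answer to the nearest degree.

134°

Leg 1 (286°, 2.0 km): east 2.0 sin 286° = -1.92, north 2.0 cos 286° = 0.55
Leg 2 (274°, 1.9 km): east 1.9 sin 274° = -1.90, north 1.9 cos 274° = 0.13
Leg 3 (329°, 8.6 km): east 8.6 sin 329° = -4.43, north 8.6 cos 329° = 7.37
Net displacement: -8.25 east, 8.06 north. Direction back to start is (8.25, -8.06): bearing = atan2(8.25, -8.06) mod 360° = 134.33° ≈ 134°.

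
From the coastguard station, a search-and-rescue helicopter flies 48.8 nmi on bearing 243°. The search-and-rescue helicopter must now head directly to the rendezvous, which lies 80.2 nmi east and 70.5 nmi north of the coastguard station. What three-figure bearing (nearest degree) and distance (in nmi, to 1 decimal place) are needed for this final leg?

053°, 154.5 nmi

Leg 1 (243°, 48.8 nmi): east 48.8 sin 243° = -43.48, north 48.8 cos 243° = -22.15
Current position: (-43.48, -22.15). Target: (80.2, 70.5). Remaining: Δeast = 123.68, Δnorth = 92.65.
Bearing = atan2(123.68, 92.65) mod 360° = 53.16°; distance = √((123.68)² + (92.65)²) = 154.538 nmi.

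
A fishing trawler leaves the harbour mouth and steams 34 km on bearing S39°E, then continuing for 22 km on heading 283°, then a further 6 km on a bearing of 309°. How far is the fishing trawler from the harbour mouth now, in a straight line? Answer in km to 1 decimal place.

18.3 km

Leg 1 (S39°E, 34 km): east 34 sin 141° = 21.40, north 34 cos 141° = -26.42
Leg 2 (283°, 22 km): east 22 sin 283° = -21.44, north 22 cos 283° = 4.95
Leg 3 (309°, 6 km): east 6 sin 309° = -4.66, north 6 cos 309° = 3.78
Net: -4.70 east, -17.70 north. Distance = √((-4.70)² + (-17.70)²) = 18.312 km.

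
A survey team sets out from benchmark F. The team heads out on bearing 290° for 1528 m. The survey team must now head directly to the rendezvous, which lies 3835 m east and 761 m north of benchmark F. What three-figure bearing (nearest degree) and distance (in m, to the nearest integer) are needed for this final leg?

087°, 5276 m

Leg 1 (290°, 1528 m): east 1528 sin 290° = -1435.85, north 1528 cos 290° = 522.61
Current position: (-1435.85, 522.61). Target: (3835, 761). Remaining: Δeast = 5270.85, Δnorth = 238.39.
Bearing = atan2(5270.85, 238.39) mod 360° = 87.41°; distance = √((5270.85)² + (238.39)²) = 5276.239 m.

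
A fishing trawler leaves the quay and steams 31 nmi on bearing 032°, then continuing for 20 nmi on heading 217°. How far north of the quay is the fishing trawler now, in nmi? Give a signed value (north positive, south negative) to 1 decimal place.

10.3 nmi

Leg 1 (032°, 31 nmi): east 31 sin 32° = 16.43, north 31 cos 32° = 26.29
Leg 2 (217°, 20 nmi): east 20 sin 217° = -12.04, north 20 cos 217° = -15.97
Net north component: 10.32 nmi.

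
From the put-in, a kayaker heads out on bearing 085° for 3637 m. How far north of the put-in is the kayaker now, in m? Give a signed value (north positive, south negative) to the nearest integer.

Leg 1 (085°, 3637 m): east 3637 sin 85° = 3623.16, north 3637 cos 85° = 316.99
Net north component: 316.99 m.

317 m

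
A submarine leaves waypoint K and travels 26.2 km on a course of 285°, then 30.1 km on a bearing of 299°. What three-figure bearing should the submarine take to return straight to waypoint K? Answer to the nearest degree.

112°

Leg 1 (285°, 26.2 km): east 26.2 sin 285° = -25.31, north 26.2 cos 285° = 6.78
Leg 2 (299°, 30.1 km): east 30.1 sin 299° = -26.33, north 30.1 cos 299° = 14.59
Net displacement: -51.63 east, 21.37 north. Direction back to start is (51.63, -21.37): bearing = atan2(51.63, -21.37) mod 360° = 112.49° ≈ 112°.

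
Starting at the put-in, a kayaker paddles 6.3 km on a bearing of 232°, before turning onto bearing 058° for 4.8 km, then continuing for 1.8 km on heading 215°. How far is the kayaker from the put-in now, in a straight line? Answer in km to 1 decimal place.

Leg 1 (232°, 6.3 km): east 6.3 sin 232° = -4.96, north 6.3 cos 232° = -3.88
Leg 2 (058°, 4.8 km): east 4.8 sin 58° = 4.07, north 4.8 cos 58° = 2.54
Leg 3 (215°, 1.8 km): east 1.8 sin 215° = -1.03, north 1.8 cos 215° = -1.47
Net: -1.93 east, -2.81 north. Distance = √((-1.93)² + (-2.81)²) = 3.406 km.

3.4 km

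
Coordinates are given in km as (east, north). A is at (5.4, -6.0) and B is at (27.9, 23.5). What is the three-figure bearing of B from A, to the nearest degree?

037°

Δeast = 27.9 − 5.4 = 22.50; Δnorth = 23.5 − -6.0 = 29.50.
Bearing = atan2(Δeast, Δnorth) mod 360° = 37.33° ≈ 037°.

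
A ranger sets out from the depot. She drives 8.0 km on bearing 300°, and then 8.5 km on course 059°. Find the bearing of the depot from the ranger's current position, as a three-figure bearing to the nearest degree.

Leg 1 (300°, 8.0 km): east 8.0 sin 300° = -6.93, north 8.0 cos 300° = 4.00
Leg 2 (059°, 8.5 km): east 8.5 sin 59° = 7.29, north 8.5 cos 59° = 4.38
Net displacement: 0.36 east, 8.38 north. Direction back to start is (-0.36, -8.38): bearing = atan2(-0.36, -8.38) mod 360° = 182.44° ≈ 182°.

182°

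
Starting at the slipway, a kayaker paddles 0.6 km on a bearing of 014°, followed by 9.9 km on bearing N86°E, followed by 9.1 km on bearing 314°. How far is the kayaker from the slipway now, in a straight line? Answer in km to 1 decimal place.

Leg 1 (014°, 0.6 km): east 0.6 sin 14° = 0.15, north 0.6 cos 14° = 0.58
Leg 2 (N86°E, 9.9 km): east 9.9 sin 86° = 9.88, north 9.9 cos 86° = 0.69
Leg 3 (314°, 9.1 km): east 9.1 sin 314° = -6.55, north 9.1 cos 314° = 6.32
Net: 3.48 east, 7.59 north. Distance = √((3.48)² + (7.59)²) = 8.351 km.

8.4 km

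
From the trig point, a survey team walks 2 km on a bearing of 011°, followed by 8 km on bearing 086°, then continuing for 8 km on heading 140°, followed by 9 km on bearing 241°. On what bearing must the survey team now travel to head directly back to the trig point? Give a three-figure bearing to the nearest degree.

Leg 1 (011°, 2 km): east 2 sin 11° = 0.38, north 2 cos 11° = 1.96
Leg 2 (086°, 8 km): east 8 sin 86° = 7.98, north 8 cos 86° = 0.56
Leg 3 (140°, 8 km): east 8 sin 140° = 5.14, north 8 cos 140° = -6.13
Leg 4 (241°, 9 km): east 9 sin 241° = -7.87, north 9 cos 241° = -4.36
Net displacement: 5.63 east, -7.97 north. Direction back to start is (-5.63, 7.97): bearing = atan2(-5.63, 7.97) mod 360° = 324.75° ≈ 325°.

325°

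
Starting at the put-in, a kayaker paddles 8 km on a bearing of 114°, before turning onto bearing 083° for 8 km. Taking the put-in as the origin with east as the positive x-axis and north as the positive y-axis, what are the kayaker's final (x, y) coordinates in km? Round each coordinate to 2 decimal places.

(15.25, -2.28)

Leg 1 (114°, 8 km): east 8 sin 114° = 7.31, north 8 cos 114° = -3.25
Leg 2 (083°, 8 km): east 8 sin 83° = 7.94, north 8 cos 83° = 0.97
Summing: 15.25 km east, -2.28 km north → (15.25, -2.28).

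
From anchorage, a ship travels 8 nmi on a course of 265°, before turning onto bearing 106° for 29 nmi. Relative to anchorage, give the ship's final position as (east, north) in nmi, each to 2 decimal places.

(19.91, -8.69)

Leg 1 (265°, 8 nmi): east 8 sin 265° = -7.97, north 8 cos 265° = -0.70
Leg 2 (106°, 29 nmi): east 29 sin 106° = 27.88, north 29 cos 106° = -7.99
Summing: 19.91 nmi east, -8.69 nmi north → (19.91, -8.69).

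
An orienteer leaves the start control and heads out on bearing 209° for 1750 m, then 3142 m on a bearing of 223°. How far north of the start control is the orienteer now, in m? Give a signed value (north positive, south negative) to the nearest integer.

-3828 m

Leg 1 (209°, 1750 m): east 1750 sin 209° = -848.42, north 1750 cos 209° = -1530.58
Leg 2 (223°, 3142 m): east 3142 sin 223° = -2142.84, north 3142 cos 223° = -2297.91
Net north component: -3828.50 m.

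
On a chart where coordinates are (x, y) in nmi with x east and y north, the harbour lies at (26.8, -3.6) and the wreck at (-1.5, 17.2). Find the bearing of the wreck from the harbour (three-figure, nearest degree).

Δeast = -1.5 − 26.8 = -28.30; Δnorth = 17.2 − -3.6 = 20.80.
Bearing = atan2(Δeast, Δnorth) mod 360° = 306.32° ≈ 306°.

306°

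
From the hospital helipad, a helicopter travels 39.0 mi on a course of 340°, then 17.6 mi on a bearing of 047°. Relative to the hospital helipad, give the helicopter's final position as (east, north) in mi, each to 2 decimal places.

Leg 1 (340°, 39.0 mi): east 39.0 sin 340° = -13.34, north 39.0 cos 340° = 36.65
Leg 2 (047°, 17.6 mi): east 17.6 sin 47° = 12.87, north 17.6 cos 47° = 12.00
Summing: -0.47 mi east, 48.65 mi north → (-0.47, 48.65).

(-0.47, 48.65)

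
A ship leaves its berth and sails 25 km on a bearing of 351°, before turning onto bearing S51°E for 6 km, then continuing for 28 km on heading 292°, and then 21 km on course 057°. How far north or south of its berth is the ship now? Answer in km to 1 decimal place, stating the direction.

Leg 1 (351°, 25 km): east 25 sin 351° = -3.91, north 25 cos 351° = 24.69
Leg 2 (S51°E, 6 km): east 6 sin 129° = 4.66, north 6 cos 129° = -3.78
Leg 3 (292°, 28 km): east 28 sin 292° = -25.96, north 28 cos 292° = 10.49
Leg 4 (057°, 21 km): east 21 sin 57° = 17.61, north 21 cos 57° = 11.44
Net north component: 42.84 km.

42.8 km north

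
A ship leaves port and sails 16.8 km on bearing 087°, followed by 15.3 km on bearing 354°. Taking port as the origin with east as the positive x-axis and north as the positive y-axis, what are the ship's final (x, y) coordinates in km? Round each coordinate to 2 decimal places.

(15.18, 16.10)

Leg 1 (087°, 16.8 km): east 16.8 sin 87° = 16.78, north 16.8 cos 87° = 0.88
Leg 2 (354°, 15.3 km): east 15.3 sin 354° = -1.60, north 15.3 cos 354° = 15.22
Summing: 15.18 km east, 16.10 km north → (15.18, 16.10).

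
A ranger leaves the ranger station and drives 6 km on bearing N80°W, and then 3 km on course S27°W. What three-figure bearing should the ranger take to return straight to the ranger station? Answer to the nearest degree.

Leg 1 (N80°W, 6 km): east 6 sin 280° = -5.91, north 6 cos 280° = 1.04
Leg 2 (S27°W, 3 km): east 3 sin 207° = -1.36, north 3 cos 207° = -2.67
Net displacement: -7.27 east, -1.63 north. Direction back to start is (7.27, 1.63): bearing = atan2(7.27, 1.63) mod 360° = 77.36° ≈ 077°.

077°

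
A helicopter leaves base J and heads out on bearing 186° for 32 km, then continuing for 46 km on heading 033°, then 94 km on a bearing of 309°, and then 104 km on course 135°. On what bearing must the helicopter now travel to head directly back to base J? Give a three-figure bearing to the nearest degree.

Leg 1 (186°, 32 km): east 32 sin 186° = -3.34, north 32 cos 186° = -31.82
Leg 2 (033°, 46 km): east 46 sin 33° = 25.05, north 46 cos 33° = 38.58
Leg 3 (309°, 94 km): east 94 sin 309° = -73.05, north 94 cos 309° = 59.16
Leg 4 (135°, 104 km): east 104 sin 135° = 73.54, north 104 cos 135° = -73.54
Net displacement: 22.20 east, -7.63 north. Direction back to start is (-22.20, 7.63): bearing = atan2(-22.20, 7.63) mod 360° = 288.97° ≈ 289°.

289°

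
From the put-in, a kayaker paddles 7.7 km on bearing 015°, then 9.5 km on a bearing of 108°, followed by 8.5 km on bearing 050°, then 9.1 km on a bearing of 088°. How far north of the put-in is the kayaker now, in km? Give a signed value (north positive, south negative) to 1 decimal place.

10.3 km

Leg 1 (015°, 7.7 km): east 7.7 sin 15° = 1.99, north 7.7 cos 15° = 7.44
Leg 2 (108°, 9.5 km): east 9.5 sin 108° = 9.04, north 9.5 cos 108° = -2.94
Leg 3 (050°, 8.5 km): east 8.5 sin 50° = 6.51, north 8.5 cos 50° = 5.46
Leg 4 (088°, 9.1 km): east 9.1 sin 88° = 9.09, north 9.1 cos 88° = 0.32
Net north component: 10.28 km.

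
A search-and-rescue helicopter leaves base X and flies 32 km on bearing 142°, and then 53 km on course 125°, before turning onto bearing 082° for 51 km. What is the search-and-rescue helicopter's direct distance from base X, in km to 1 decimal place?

123.5 km

Leg 1 (142°, 32 km): east 32 sin 142° = 19.70, north 32 cos 142° = -25.22
Leg 2 (125°, 53 km): east 53 sin 125° = 43.42, north 53 cos 125° = -30.40
Leg 3 (082°, 51 km): east 51 sin 82° = 50.50, north 51 cos 82° = 7.10
Net: 113.62 east, -48.52 north. Distance = √((113.62)² + (-48.52)²) = 123.545 km.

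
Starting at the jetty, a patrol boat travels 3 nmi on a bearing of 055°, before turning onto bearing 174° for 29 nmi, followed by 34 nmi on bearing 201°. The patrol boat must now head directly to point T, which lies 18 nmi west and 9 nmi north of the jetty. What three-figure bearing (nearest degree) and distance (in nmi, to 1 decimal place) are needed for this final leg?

Leg 1 (055°, 3 nmi): east 3 sin 55° = 2.46, north 3 cos 55° = 1.72
Leg 2 (174°, 29 nmi): east 29 sin 174° = 3.03, north 29 cos 174° = -28.84
Leg 3 (201°, 34 nmi): east 34 sin 201° = -12.18, north 34 cos 201° = -31.74
Current position: (-6.70, -58.86). Target: (-18, 9). Remaining: Δeast = -11.30, Δnorth = 67.86.
Bearing = atan2(-11.30, 67.86) mod 360° = 350.54°; distance = √((-11.30)² + (67.86)²) = 68.797 nmi.

351°, 68.8 nmi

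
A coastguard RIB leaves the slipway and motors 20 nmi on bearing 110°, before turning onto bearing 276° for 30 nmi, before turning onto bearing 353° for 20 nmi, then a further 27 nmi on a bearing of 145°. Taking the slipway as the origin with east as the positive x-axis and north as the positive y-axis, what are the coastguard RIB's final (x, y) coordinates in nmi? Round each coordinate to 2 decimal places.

Leg 1 (110°, 20 nmi): east 20 sin 110° = 18.79, north 20 cos 110° = -6.84
Leg 2 (276°, 30 nmi): east 30 sin 276° = -29.84, north 30 cos 276° = 3.14
Leg 3 (353°, 20 nmi): east 20 sin 353° = -2.44, north 20 cos 353° = 19.85
Leg 4 (145°, 27 nmi): east 27 sin 145° = 15.49, north 27 cos 145° = -22.12
Summing: 2.01 nmi east, -5.97 nmi north → (2.01, -5.97).

(2.01, -5.97)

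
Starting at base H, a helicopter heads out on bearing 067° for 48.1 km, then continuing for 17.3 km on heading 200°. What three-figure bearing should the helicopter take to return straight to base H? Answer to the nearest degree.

266°

Leg 1 (067°, 48.1 km): east 48.1 sin 67° = 44.28, north 48.1 cos 67° = 18.79
Leg 2 (200°, 17.3 km): east 17.3 sin 200° = -5.92, north 17.3 cos 200° = -16.26
Net displacement: 38.36 east, 2.54 north. Direction back to start is (-38.36, -2.54): bearing = atan2(-38.36, -2.54) mod 360° = 266.22° ≈ 266°.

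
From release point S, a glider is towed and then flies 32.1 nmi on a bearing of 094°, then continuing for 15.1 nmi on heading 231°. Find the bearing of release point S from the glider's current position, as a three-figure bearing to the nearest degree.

300°

Leg 1 (094°, 32.1 nmi): east 32.1 sin 94° = 32.02, north 32.1 cos 94° = -2.24
Leg 2 (231°, 15.1 nmi): east 15.1 sin 231° = -11.73, north 15.1 cos 231° = -9.50
Net displacement: 20.29 east, -11.74 north. Direction back to start is (-20.29, 11.74): bearing = atan2(-20.29, 11.74) mod 360° = 300.06° ≈ 300°.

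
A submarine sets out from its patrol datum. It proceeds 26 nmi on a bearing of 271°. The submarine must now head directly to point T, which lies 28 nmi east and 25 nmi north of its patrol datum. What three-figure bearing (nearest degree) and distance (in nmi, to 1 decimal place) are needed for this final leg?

Leg 1 (271°, 26 nmi): east 26 sin 271° = -26.00, north 26 cos 271° = 0.45
Current position: (-26.00, 0.45). Target: (28, 25). Remaining: Δeast = 54.00, Δnorth = 24.55.
Bearing = atan2(54.00, 24.55) mod 360° = 65.55°; distance = √((54.00)² + (24.55)²) = 59.313 nmi.

066°, 59.3 nmi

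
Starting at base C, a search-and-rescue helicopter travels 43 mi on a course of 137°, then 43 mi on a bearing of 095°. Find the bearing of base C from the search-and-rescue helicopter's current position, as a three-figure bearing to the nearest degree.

296°

Leg 1 (137°, 43 mi): east 43 sin 137° = 29.33, north 43 cos 137° = -31.45
Leg 2 (095°, 43 mi): east 43 sin 95° = 42.84, north 43 cos 95° = -3.75
Net displacement: 72.16 east, -35.20 north. Direction back to start is (-72.16, 35.20): bearing = atan2(-72.16, 35.20) mod 360° = 296.00° ≈ 296°.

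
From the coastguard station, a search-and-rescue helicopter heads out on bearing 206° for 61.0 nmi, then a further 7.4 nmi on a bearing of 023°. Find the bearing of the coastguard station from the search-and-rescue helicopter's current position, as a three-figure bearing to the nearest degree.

026°

Leg 1 (206°, 61.0 nmi): east 61.0 sin 206° = -26.74, north 61.0 cos 206° = -54.83
Leg 2 (023°, 7.4 nmi): east 7.4 sin 23° = 2.89, north 7.4 cos 23° = 6.81
Net displacement: -23.85 east, -48.01 north. Direction back to start is (23.85, 48.01): bearing = atan2(23.85, 48.01) mod 360° = 26.41° ≈ 026°.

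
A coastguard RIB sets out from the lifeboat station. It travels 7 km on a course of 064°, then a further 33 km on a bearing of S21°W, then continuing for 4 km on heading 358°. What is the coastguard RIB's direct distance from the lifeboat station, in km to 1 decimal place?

24.4 km

Leg 1 (064°, 7 km): east 7 sin 64° = 6.29, north 7 cos 64° = 3.07
Leg 2 (S21°W, 33 km): east 33 sin 201° = -11.83, north 33 cos 201° = -30.81
Leg 3 (358°, 4 km): east 4 sin 358° = -0.14, north 4 cos 358° = 4.00
Net: -5.67 east, -23.74 north. Distance = √((-5.67)² + (-23.74)²) = 24.411 km.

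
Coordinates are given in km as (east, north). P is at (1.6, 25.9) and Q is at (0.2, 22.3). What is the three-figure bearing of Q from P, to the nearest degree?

201°

Δeast = 0.2 − 1.6 = -1.40; Δnorth = 22.3 − 25.9 = -3.60.
Bearing = atan2(Δeast, Δnorth) mod 360° = 201.25° ≈ 201°.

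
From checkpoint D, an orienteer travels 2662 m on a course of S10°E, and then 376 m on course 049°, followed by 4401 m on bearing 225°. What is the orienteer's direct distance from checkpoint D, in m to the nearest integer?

5975 m

Leg 1 (S10°E, 2662 m): east 2662 sin 170° = 462.25, north 2662 cos 170° = -2621.56
Leg 2 (049°, 376 m): east 376 sin 49° = 283.77, north 376 cos 49° = 246.68
Leg 3 (225°, 4401 m): east 4401 sin 225° = -3111.98, north 4401 cos 225° = -3111.98
Net: -2365.95 east, -5486.86 north. Distance = √((-2365.95)² + (-5486.86)²) = 5975.227 m.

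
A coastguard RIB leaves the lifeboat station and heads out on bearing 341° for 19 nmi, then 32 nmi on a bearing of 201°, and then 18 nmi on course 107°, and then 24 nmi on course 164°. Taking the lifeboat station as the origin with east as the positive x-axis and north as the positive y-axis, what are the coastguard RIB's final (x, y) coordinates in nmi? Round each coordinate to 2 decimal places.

Leg 1 (341°, 19 nmi): east 19 sin 341° = -6.19, north 19 cos 341° = 17.96
Leg 2 (201°, 32 nmi): east 32 sin 201° = -11.47, north 32 cos 201° = -29.87
Leg 3 (107°, 18 nmi): east 18 sin 107° = 17.21, north 18 cos 107° = -5.26
Leg 4 (164°, 24 nmi): east 24 sin 164° = 6.62, north 24 cos 164° = -23.07
Summing: 6.18 nmi east, -40.24 nmi north → (6.18, -40.24).

(6.18, -40.24)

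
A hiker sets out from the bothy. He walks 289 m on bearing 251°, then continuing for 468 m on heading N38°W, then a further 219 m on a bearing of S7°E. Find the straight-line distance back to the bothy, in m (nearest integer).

538 m

Leg 1 (251°, 289 m): east 289 sin 251° = -273.25, north 289 cos 251° = -94.09
Leg 2 (N38°W, 468 m): east 468 sin 322° = -288.13, north 468 cos 322° = 368.79
Leg 3 (S7°E, 219 m): east 219 sin 173° = 26.69, north 219 cos 173° = -217.37
Net: -534.70 east, 57.33 north. Distance = √((-534.70)² + (57.33)²) = 537.760 m.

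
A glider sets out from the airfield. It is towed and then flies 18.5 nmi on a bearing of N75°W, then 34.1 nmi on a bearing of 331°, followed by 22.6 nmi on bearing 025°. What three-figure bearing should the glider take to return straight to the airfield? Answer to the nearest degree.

156°

Leg 1 (N75°W, 18.5 nmi): east 18.5 sin 285° = -17.87, north 18.5 cos 285° = 4.79
Leg 2 (331°, 34.1 nmi): east 34.1 sin 331° = -16.53, north 34.1 cos 331° = 29.82
Leg 3 (025°, 22.6 nmi): east 22.6 sin 25° = 9.55, north 22.6 cos 25° = 20.48
Net displacement: -24.85 east, 55.10 north. Direction back to start is (24.85, -55.10): bearing = atan2(24.85, -55.10) mod 360° = 155.72° ≈ 156°.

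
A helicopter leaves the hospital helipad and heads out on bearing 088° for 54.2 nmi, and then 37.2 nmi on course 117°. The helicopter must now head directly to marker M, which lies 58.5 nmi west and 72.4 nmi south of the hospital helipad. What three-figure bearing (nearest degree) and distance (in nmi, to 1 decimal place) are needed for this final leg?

Leg 1 (088°, 54.2 nmi): east 54.2 sin 88° = 54.17, north 54.2 cos 88° = 1.89
Leg 2 (117°, 37.2 nmi): east 37.2 sin 117° = 33.15, north 37.2 cos 117° = -16.89
Current position: (87.31, -15.00). Target: (-58.5, -72.4). Remaining: Δeast = -145.81, Δnorth = -57.40.
Bearing = atan2(-145.81, -57.40) mod 360° = 248.51°; distance = √((-145.81)² + (-57.40)²) = 156.705 nmi.

249°, 156.7 nmi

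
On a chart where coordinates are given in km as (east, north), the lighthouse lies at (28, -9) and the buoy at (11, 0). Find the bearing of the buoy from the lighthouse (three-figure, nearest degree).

Δeast = 11 − 28 = -17.00; Δnorth = 0 − -9 = 9.00.
Bearing = atan2(Δeast, Δnorth) mod 360° = 297.90° ≈ 298°.

298°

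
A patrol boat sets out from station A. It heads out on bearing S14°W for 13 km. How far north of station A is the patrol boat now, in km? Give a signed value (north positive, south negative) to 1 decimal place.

-12.6 km

Leg 1 (S14°W, 13 km): east 13 sin 194° = -3.14, north 13 cos 194° = -12.61
Net north component: -12.61 km.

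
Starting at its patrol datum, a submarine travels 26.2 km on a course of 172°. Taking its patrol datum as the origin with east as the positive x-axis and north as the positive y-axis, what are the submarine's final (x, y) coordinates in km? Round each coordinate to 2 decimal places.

(3.65, -25.95)

Leg 1 (172°, 26.2 km): east 26.2 sin 172° = 3.65, north 26.2 cos 172° = -25.95
Summing: 3.65 km east, -25.95 km north → (3.65, -25.95).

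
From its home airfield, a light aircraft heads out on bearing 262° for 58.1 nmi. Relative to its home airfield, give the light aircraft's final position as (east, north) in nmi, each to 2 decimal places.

Leg 1 (262°, 58.1 nmi): east 58.1 sin 262° = -57.53, north 58.1 cos 262° = -8.09
Summing: -57.53 nmi east, -8.09 nmi north → (-57.53, -8.09).

(-57.53, -8.09)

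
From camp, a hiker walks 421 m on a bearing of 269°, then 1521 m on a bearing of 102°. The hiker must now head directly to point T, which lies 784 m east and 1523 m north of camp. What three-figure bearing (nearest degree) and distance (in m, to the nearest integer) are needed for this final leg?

Leg 1 (269°, 421 m): east 421 sin 269° = -420.94, north 421 cos 269° = -7.35
Leg 2 (102°, 1521 m): east 1521 sin 102° = 1487.76, north 1521 cos 102° = -316.23
Current position: (1066.83, -323.58). Target: (784, 1523). Remaining: Δeast = -282.83, Δnorth = 1846.58.
Bearing = atan2(-282.83, 1846.58) mod 360° = 351.29°; distance = √((-282.83)² + (1846.58)²) = 1868.115 m.

351°, 1868 m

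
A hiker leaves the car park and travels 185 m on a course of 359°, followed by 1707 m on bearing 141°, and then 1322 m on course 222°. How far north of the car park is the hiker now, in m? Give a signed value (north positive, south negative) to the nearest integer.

Leg 1 (359°, 185 m): east 185 sin 359° = -3.23, north 185 cos 359° = 184.97
Leg 2 (141°, 1707 m): east 1707 sin 141° = 1074.25, north 1707 cos 141° = -1326.59
Leg 3 (222°, 1322 m): east 1322 sin 222° = -884.59, north 1322 cos 222° = -982.44
Net north component: -2124.05 m.

-2124 m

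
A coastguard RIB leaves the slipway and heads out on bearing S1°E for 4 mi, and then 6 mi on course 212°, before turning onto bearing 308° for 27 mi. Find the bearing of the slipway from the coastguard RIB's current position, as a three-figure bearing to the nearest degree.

107°

Leg 1 (S1°E, 4 mi): east 4 sin 179° = 0.07, north 4 cos 179° = -4.00
Leg 2 (212°, 6 mi): east 6 sin 212° = -3.18, north 6 cos 212° = -5.09
Leg 3 (308°, 27 mi): east 27 sin 308° = -21.28, north 27 cos 308° = 16.62
Net displacement: -24.39 east, 7.54 north. Direction back to start is (24.39, -7.54): bearing = atan2(24.39, -7.54) mod 360° = 107.17° ≈ 107°.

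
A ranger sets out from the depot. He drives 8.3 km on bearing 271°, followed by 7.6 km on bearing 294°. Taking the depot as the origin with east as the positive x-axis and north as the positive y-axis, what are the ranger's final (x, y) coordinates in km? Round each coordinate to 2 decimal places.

(-15.24, 3.24)

Leg 1 (271°, 8.3 km): east 8.3 sin 271° = -8.30, north 8.3 cos 271° = 0.14
Leg 2 (294°, 7.6 km): east 7.6 sin 294° = -6.94, north 7.6 cos 294° = 3.09
Summing: -15.24 km east, 3.24 km north → (-15.24, 3.24).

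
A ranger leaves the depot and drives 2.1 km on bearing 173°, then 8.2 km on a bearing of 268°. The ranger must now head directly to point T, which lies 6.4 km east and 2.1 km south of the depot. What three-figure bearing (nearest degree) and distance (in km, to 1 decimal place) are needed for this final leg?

089°, 14.3 km

Leg 1 (173°, 2.1 km): east 2.1 sin 173° = 0.26, north 2.1 cos 173° = -2.08
Leg 2 (268°, 8.2 km): east 8.2 sin 268° = -8.20, north 8.2 cos 268° = -0.29
Current position: (-7.94, -2.37). Target: (6.4, -2.1). Remaining: Δeast = 14.34, Δnorth = 0.27.
Bearing = atan2(14.34, 0.27) mod 360° = 88.92°; distance = √((14.34)² + (0.27)²) = 14.342 km.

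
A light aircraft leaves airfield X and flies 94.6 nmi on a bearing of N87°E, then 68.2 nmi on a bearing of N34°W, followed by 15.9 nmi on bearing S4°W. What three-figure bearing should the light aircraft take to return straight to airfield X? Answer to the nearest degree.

Leg 1 (N87°E, 94.6 nmi): east 94.6 sin 87° = 94.47, north 94.6 cos 87° = 4.95
Leg 2 (N34°W, 68.2 nmi): east 68.2 sin 326° = -38.14, north 68.2 cos 326° = 56.54
Leg 3 (S4°W, 15.9 nmi): east 15.9 sin 184° = -1.11, north 15.9 cos 184° = -15.86
Net displacement: 55.22 east, 45.63 north. Direction back to start is (-55.22, -45.63): bearing = atan2(-55.22, -45.63) mod 360° = 230.43° ≈ 230°.

230°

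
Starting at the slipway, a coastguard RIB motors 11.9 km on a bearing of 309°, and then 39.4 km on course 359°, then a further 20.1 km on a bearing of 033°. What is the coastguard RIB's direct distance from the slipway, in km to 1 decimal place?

63.7 km

Leg 1 (309°, 11.9 km): east 11.9 sin 309° = -9.25, north 11.9 cos 309° = 7.49
Leg 2 (359°, 39.4 km): east 39.4 sin 359° = -0.69, north 39.4 cos 359° = 39.39
Leg 3 (033°, 20.1 km): east 20.1 sin 33° = 10.95, north 20.1 cos 33° = 16.86
Net: 1.01 east, 63.74 north. Distance = √((1.01)² + (63.74)²) = 63.748 km.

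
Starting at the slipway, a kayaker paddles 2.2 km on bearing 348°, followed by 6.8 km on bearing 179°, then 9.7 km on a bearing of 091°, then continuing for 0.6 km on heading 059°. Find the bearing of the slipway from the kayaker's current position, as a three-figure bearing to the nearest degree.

295°

Leg 1 (348°, 2.2 km): east 2.2 sin 348° = -0.46, north 2.2 cos 348° = 2.15
Leg 2 (179°, 6.8 km): east 6.8 sin 179° = 0.12, north 6.8 cos 179° = -6.80
Leg 3 (091°, 9.7 km): east 9.7 sin 91° = 9.70, north 9.7 cos 91° = -0.17
Leg 4 (059°, 0.6 km): east 0.6 sin 59° = 0.51, north 0.6 cos 59° = 0.31
Net displacement: 9.87 east, -4.51 north. Direction back to start is (-9.87, 4.51): bearing = atan2(-9.87, 4.51) mod 360° = 294.54° ≈ 295°.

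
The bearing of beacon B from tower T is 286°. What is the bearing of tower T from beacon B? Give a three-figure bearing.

106°

Back-bearing = 286° − 180° = 106°.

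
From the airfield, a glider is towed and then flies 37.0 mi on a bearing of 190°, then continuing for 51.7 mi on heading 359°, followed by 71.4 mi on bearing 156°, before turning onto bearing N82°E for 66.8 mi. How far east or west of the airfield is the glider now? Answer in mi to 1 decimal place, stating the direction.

Leg 1 (190°, 37.0 mi): east 37.0 sin 190° = -6.42, north 37.0 cos 190° = -36.44
Leg 2 (359°, 51.7 mi): east 51.7 sin 359° = -0.90, north 51.7 cos 359° = 51.69
Leg 3 (156°, 71.4 mi): east 71.4 sin 156° = 29.04, north 71.4 cos 156° = -65.23
Leg 4 (N82°E, 66.8 mi): east 66.8 sin 82° = 66.15, north 66.8 cos 82° = 9.30
Net east component: 87.86 mi.

87.9 mi east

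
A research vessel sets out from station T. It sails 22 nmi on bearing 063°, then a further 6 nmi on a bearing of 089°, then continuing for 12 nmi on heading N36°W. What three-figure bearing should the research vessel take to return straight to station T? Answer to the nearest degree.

Leg 1 (063°, 22 nmi): east 22 sin 63° = 19.60, north 22 cos 63° = 9.99
Leg 2 (089°, 6 nmi): east 6 sin 89° = 6.00, north 6 cos 89° = 0.10
Leg 3 (N36°W, 12 nmi): east 12 sin 324° = -7.05, north 12 cos 324° = 9.71
Net displacement: 18.55 east, 19.80 north. Direction back to start is (-18.55, -19.80): bearing = atan2(-18.55, -19.80) mod 360° = 223.13° ≈ 223°.

223°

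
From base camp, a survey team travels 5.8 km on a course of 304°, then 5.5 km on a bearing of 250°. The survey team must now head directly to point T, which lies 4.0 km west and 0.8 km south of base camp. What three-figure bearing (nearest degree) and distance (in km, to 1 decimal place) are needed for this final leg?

Leg 1 (304°, 5.8 km): east 5.8 sin 304° = -4.81, north 5.8 cos 304° = 3.24
Leg 2 (250°, 5.5 km): east 5.5 sin 250° = -5.17, north 5.5 cos 250° = -1.88
Current position: (-9.98, 1.36). Target: (-4.0, -0.8). Remaining: Δeast = 5.98, Δnorth = -2.16.
Bearing = atan2(5.98, -2.16) mod 360° = 109.89°; distance = √((5.98)² + (-2.16)²) = 6.356 km.

110°, 6.4 km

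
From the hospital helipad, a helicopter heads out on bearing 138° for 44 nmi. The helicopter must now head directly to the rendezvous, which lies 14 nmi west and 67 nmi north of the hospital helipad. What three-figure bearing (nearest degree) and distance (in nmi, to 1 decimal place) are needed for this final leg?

Leg 1 (138°, 44 nmi): east 44 sin 138° = 29.44, north 44 cos 138° = -32.70
Current position: (29.44, -32.70). Target: (-14, 67). Remaining: Δeast = -43.44, Δnorth = 99.70.
Bearing = atan2(-43.44, 99.70) mod 360° = 336.46°; distance = √((-43.44)² + (99.70)²) = 108.752 nmi.

336°, 108.8 nmi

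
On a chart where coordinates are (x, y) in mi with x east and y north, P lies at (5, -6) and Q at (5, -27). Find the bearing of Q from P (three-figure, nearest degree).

180°

Δeast = 5 − 5 = 0.00; Δnorth = -27 − -6 = -21.00.
Bearing = atan2(Δeast, Δnorth) mod 360° = 180.00° ≈ 180°.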